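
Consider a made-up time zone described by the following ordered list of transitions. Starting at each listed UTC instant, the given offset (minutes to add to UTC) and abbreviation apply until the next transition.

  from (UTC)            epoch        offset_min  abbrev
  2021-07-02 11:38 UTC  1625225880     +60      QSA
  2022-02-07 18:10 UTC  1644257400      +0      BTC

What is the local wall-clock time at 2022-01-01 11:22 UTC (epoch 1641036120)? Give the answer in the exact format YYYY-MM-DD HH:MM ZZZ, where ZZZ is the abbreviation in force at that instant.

Query: 2022-01-01 11:22 UTC
Rule 1/2 (QSA, +01:00): 2021-07-02 11:38 UTC ≤ query < 2022-02-07 18:10 UTC
11·60 + 22 + 60 = 742 min
742 = 0·1440 + 742; 742 = 12·60 + 22 → 12:22, same day
→ 2022-01-01 12:22 QSA

2022-01-01 12:22 QSA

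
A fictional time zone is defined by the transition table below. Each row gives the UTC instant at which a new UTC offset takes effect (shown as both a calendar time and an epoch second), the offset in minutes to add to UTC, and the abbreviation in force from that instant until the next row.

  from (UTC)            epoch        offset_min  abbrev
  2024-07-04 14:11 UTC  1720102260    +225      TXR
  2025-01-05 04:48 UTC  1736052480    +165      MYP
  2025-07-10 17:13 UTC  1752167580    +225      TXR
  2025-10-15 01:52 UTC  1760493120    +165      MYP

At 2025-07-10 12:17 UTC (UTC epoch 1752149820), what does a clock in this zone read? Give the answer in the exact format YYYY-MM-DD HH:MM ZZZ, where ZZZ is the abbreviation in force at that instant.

2025-07-10 15:02 MYP

Query: 2025-07-10 12:17 UTC
Rule 2/4 (MYP, +02:45): 2025-01-05 04:48 UTC ≤ query < 2025-07-10 17:13 UTC
12·60 + 17 + 165 = 902 min
902 = 0·1440 + 902; 902 = 15·60 + 2 → 15:02, same day
→ 2025-07-10 15:02 MYP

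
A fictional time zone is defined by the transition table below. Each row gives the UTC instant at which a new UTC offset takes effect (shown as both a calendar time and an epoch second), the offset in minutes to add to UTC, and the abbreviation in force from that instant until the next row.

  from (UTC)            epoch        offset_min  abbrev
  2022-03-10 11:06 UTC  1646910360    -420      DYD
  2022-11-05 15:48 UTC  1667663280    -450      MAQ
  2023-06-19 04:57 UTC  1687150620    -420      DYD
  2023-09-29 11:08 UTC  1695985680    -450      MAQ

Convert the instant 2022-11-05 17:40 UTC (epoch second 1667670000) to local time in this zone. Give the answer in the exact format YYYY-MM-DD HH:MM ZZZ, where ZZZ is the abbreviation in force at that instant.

2022-11-05 10:10 MAQ

Query: 2022-11-05 17:40 UTC
Rule 2/4 (MAQ, -07:30): 2022-11-05 15:48 UTC ≤ query < 2023-06-19 04:57 UTC
17·60 + 40 - 450 = 610 min
610 = 0·1440 + 610; 610 = 10·60 + 10 → 10:10, same day
→ 2022-11-05 10:10 MAQ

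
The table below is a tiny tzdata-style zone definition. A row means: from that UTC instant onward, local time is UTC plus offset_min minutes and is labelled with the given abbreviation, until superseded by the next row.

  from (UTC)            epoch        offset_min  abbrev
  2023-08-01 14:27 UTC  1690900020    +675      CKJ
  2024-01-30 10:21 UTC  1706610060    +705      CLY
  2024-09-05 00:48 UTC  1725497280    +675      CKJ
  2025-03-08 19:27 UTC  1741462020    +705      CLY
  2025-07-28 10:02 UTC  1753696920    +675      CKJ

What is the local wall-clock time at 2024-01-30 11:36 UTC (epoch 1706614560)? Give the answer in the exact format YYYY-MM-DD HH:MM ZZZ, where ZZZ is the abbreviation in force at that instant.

2024-01-30 23:21 CLY

Query: 2024-01-30 11:36 UTC
Rule 2/5 (CLY, +11:45): 2024-01-30 10:21 UTC ≤ query < 2024-09-05 00:48 UTC
11·60 + 36 + 705 = 1401 min
1401 = 0·1440 + 1401; 1401 = 23·60 + 21 → 23:21, same day
→ 2024-01-30 23:21 CLY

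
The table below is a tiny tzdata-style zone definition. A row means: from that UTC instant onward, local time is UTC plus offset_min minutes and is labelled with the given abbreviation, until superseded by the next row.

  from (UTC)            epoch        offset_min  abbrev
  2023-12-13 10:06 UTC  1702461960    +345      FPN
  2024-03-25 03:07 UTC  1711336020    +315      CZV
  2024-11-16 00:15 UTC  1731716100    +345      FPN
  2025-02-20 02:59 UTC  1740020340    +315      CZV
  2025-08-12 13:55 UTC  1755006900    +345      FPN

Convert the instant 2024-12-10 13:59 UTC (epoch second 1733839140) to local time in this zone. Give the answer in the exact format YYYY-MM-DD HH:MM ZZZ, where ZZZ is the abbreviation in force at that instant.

2024-12-10 19:44 FPN

Query: 2024-12-10 13:59 UTC
Rule 3/5 (FPN, +05:45): 2024-11-16 00:15 UTC ≤ query < 2025-02-20 02:59 UTC
13·60 + 59 + 345 = 1184 min
1184 = 0·1440 + 1184; 1184 = 19·60 + 44 → 19:44, same day
→ 2024-12-10 19:44 FPN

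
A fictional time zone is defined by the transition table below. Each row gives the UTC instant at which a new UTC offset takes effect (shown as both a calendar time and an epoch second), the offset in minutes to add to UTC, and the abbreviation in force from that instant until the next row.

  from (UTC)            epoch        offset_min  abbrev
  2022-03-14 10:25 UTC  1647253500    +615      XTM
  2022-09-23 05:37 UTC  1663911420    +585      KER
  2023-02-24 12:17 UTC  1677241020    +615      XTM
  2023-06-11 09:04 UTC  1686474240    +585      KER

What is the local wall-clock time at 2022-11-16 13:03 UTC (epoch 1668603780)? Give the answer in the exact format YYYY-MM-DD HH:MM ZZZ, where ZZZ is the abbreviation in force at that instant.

2022-11-16 22:48 KER

Query: 2022-11-16 13:03 UTC
Rule 2/4 (KER, +09:45): 2022-09-23 05:37 UTC ≤ query < 2023-02-24 12:17 UTC
13·60 + 3 + 585 = 1368 min
1368 = 0·1440 + 1368; 1368 = 22·60 + 48 → 22:48, same day
→ 2022-11-16 22:48 KER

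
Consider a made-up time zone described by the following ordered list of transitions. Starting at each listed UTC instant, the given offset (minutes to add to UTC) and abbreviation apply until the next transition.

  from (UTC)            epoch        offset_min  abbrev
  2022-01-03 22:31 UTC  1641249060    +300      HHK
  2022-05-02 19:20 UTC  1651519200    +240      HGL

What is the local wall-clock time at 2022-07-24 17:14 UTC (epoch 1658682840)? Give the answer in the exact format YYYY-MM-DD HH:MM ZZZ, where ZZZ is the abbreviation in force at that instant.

Query: 2022-07-24 17:14 UTC
Rule 2/2 (HGL, +04:00): 2022-05-02 19:20 UTC ≤ query < +∞
17·60 + 14 + 240 = 1274 min
1274 = 0·1440 + 1274; 1274 = 21·60 + 14 → 21:14, same day
→ 2022-07-24 21:14 HGL

2022-07-24 21:14 HGL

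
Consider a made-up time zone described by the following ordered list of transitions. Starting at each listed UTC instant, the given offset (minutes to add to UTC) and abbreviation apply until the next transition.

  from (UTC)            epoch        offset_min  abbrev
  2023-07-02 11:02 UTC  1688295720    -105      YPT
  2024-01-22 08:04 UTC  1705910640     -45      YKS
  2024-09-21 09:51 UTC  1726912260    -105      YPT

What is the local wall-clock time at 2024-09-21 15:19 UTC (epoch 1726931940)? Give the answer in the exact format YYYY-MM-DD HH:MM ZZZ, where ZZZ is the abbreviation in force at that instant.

2024-09-21 13:34 YPT

Query: 2024-09-21 15:19 UTC
Rule 3/3 (YPT, -01:45): 2024-09-21 09:51 UTC ≤ query < +∞
15·60 + 19 - 105 = 814 min
814 = 0·1440 + 814; 814 = 13·60 + 34 → 13:34, same day
→ 2024-09-21 13:34 YPT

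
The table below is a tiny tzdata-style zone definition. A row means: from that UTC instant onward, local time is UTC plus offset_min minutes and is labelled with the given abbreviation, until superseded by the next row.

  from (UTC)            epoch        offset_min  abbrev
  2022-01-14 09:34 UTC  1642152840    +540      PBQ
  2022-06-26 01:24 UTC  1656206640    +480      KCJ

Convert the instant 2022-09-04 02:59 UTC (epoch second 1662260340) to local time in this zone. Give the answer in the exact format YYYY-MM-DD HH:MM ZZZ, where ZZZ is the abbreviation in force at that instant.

2022-09-04 10:59 KCJ

Query: 2022-09-04 02:59 UTC
Rule 2/2 (KCJ, +08:00): 2022-06-26 01:24 UTC ≤ query < +∞
2·60 + 59 + 480 = 659 min
659 = 0·1440 + 659; 659 = 10·60 + 59 → 10:59, same day
→ 2022-09-04 10:59 KCJ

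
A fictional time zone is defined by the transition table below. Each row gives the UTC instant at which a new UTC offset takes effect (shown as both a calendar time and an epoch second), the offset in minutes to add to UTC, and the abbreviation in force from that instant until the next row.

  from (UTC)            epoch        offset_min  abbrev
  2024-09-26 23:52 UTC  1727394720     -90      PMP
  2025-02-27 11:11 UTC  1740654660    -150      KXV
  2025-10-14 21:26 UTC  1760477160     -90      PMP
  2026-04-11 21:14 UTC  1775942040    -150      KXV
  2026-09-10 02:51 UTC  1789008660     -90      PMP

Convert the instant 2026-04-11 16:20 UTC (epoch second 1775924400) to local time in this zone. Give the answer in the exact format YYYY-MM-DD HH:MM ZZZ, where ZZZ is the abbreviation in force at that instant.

Query: 2026-04-11 16:20 UTC
Rule 3/5 (PMP, -01:30): 2025-10-14 21:26 UTC ≤ query < 2026-04-11 21:14 UTC
16·60 + 20 - 90 = 890 min
890 = 0·1440 + 890; 890 = 14·60 + 50 → 14:50, same day
→ 2026-04-11 14:50 PMP

2026-04-11 14:50 PMP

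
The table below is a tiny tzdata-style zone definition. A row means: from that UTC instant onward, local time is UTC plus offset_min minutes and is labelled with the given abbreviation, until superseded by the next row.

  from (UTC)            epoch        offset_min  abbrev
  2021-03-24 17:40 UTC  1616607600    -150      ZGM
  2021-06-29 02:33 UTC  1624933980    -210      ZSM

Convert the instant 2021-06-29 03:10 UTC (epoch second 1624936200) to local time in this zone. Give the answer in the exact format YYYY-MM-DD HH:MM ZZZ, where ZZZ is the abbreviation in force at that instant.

Query: 2021-06-29 03:10 UTC
Rule 2/2 (ZSM, -03:30): 2021-06-29 02:33 UTC ≤ query < +∞
3·60 + 10 - 210 = -20 min
-20 = -1·1440 + 1420; 1420 = 23·60 + 40 → 23:40, 2021-06-29 - 1 day = 2021-06-28
→ 2021-06-28 23:40 ZSM

2021-06-28 23:40 ZSM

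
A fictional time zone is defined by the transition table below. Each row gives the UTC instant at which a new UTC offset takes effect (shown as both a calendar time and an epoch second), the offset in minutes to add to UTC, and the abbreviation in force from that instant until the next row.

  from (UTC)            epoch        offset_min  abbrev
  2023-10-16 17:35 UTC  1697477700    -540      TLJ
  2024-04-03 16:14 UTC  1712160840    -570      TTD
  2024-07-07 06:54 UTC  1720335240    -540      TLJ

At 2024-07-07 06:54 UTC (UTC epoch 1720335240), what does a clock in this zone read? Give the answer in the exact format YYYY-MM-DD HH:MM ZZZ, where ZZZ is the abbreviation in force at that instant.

Query: 2024-07-07 06:54 UTC
Rule 3/3 (TLJ, -09:00): 2024-07-07 06:54 UTC ≤ query < +∞
6·60 + 54 - 540 = -126 min
-126 = -1·1440 + 1314; 1314 = 21·60 + 54 → 21:54, 2024-07-07 - 1 day = 2024-07-06
→ 2024-07-06 21:54 TLJ

2024-07-06 21:54 TLJ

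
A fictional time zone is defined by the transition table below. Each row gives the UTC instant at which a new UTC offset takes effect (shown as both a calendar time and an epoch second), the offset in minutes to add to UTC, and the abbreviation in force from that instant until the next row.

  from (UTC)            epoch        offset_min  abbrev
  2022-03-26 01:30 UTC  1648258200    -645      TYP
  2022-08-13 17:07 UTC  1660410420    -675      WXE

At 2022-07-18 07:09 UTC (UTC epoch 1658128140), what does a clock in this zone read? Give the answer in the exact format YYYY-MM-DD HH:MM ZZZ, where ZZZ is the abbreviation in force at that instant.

2022-07-17 20:24 TYP

Query: 2022-07-18 07:09 UTC
Rule 1/2 (TYP, -10:45): 2022-03-26 01:30 UTC ≤ query < 2022-08-13 17:07 UTC
7·60 + 9 - 645 = -216 min
-216 = -1·1440 + 1224; 1224 = 20·60 + 24 → 20:24, 2022-07-18 - 1 day = 2022-07-17
→ 2022-07-17 20:24 TYP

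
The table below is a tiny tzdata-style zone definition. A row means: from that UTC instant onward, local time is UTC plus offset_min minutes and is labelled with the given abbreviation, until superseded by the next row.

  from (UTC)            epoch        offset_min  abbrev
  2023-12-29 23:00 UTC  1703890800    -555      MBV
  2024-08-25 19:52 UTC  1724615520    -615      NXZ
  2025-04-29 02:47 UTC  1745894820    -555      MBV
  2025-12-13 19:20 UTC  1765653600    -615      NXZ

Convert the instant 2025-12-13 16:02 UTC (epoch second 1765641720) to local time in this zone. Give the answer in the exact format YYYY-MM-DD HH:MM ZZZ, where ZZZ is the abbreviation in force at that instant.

Query: 2025-12-13 16:02 UTC
Rule 3/4 (MBV, -09:15): 2025-04-29 02:47 UTC ≤ query < 2025-12-13 19:20 UTC
16·60 + 2 - 555 = 407 min
407 = 0·1440 + 407; 407 = 6·60 + 47 → 06:47, same day
→ 2025-12-13 06:47 MBV

2025-12-13 06:47 MBV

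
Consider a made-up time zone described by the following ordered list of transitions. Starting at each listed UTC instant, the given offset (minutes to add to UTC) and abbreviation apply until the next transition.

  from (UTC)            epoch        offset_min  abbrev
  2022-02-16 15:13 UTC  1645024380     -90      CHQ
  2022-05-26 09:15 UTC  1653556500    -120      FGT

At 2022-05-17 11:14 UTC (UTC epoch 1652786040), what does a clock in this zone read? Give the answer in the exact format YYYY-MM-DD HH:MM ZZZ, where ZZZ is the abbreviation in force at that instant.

Query: 2022-05-17 11:14 UTC
Rule 1/2 (CHQ, -01:30): 2022-02-16 15:13 UTC ≤ query < 2022-05-26 09:15 UTC
11·60 + 14 - 90 = 584 min
584 = 0·1440 + 584; 584 = 9·60 + 44 → 09:44, same day
→ 2022-05-17 09:44 CHQ

2022-05-17 09:44 CHQ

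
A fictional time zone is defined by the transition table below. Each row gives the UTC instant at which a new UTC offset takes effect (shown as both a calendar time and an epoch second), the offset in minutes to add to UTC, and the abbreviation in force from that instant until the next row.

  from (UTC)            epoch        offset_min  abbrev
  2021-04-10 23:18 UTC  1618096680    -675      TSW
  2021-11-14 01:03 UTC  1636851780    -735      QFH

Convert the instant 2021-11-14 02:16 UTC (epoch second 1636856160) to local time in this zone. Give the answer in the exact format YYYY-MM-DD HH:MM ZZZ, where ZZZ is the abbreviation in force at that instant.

Query: 2021-11-14 02:16 UTC
Rule 2/2 (QFH, -12:15): 2021-11-14 01:03 UTC ≤ query < +∞
2·60 + 16 - 735 = -599 min
-599 = -1·1440 + 841; 841 = 14·60 + 1 → 14:01, 2021-11-14 - 1 day = 2021-11-13
→ 2021-11-13 14:01 QFH

2021-11-13 14:01 QFH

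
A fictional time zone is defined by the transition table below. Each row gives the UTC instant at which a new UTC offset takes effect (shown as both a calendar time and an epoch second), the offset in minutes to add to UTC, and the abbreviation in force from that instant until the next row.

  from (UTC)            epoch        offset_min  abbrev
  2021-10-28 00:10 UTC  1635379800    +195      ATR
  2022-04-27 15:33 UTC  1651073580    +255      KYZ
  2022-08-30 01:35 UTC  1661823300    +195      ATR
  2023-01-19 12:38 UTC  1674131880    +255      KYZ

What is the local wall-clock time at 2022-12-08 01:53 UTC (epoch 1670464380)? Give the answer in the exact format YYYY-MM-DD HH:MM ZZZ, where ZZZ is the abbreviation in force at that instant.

2022-12-08 05:08 ATR

Query: 2022-12-08 01:53 UTC
Rule 3/4 (ATR, +03:15): 2022-08-30 01:35 UTC ≤ query < 2023-01-19 12:38 UTC
1·60 + 53 + 195 = 308 min
308 = 0·1440 + 308; 308 = 5·60 + 8 → 05:08, same day
→ 2022-12-08 05:08 ATR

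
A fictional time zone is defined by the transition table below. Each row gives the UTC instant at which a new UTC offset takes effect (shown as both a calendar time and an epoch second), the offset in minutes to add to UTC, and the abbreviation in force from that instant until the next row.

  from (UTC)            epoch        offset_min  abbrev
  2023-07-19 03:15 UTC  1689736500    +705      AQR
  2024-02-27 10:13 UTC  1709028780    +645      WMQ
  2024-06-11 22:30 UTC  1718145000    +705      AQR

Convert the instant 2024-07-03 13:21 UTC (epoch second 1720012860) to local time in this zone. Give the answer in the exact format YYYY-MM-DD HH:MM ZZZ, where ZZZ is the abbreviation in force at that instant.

2024-07-04 01:06 AQR

Query: 2024-07-03 13:21 UTC
Rule 3/3 (AQR, +11:45): 2024-06-11 22:30 UTC ≤ query < +∞
13·60 + 21 + 705 = 1506 min
1506 = 1·1440 + 66; 66 = 1·60 + 6 → 01:06, 2024-07-03 + 1 day = 2024-07-04
→ 2024-07-04 01:06 AQR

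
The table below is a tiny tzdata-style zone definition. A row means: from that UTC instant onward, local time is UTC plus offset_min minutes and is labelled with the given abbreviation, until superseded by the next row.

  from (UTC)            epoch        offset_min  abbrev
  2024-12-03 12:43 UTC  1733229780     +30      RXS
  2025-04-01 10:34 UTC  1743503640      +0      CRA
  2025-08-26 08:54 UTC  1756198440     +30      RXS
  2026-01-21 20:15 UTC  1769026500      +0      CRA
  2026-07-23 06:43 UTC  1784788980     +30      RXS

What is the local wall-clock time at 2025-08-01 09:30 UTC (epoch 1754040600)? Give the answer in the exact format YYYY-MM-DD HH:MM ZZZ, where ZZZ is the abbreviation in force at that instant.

2025-08-01 09:30 CRA

Query: 2025-08-01 09:30 UTC
Rule 2/5 (CRA, +00:00): 2025-04-01 10:34 UTC ≤ query < 2025-08-26 08:54 UTC
9·60 + 30 + 0 = 570 min
570 = 0·1440 + 570; 570 = 9·60 + 30 → 09:30, same day
→ 2025-08-01 09:30 CRA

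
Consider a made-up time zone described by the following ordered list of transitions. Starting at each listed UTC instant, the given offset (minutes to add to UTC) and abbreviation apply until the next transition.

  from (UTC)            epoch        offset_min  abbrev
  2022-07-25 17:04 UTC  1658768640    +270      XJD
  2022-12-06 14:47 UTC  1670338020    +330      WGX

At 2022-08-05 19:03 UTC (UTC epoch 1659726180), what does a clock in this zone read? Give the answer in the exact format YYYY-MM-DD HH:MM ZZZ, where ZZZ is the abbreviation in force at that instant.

Query: 2022-08-05 19:03 UTC
Rule 1/2 (XJD, +04:30): 2022-07-25 17:04 UTC ≤ query < 2022-12-06 14:47 UTC
19·60 + 3 + 270 = 1413 min
1413 = 0·1440 + 1413; 1413 = 23·60 + 33 → 23:33, same day
→ 2022-08-05 23:33 XJD

2022-08-05 23:33 XJD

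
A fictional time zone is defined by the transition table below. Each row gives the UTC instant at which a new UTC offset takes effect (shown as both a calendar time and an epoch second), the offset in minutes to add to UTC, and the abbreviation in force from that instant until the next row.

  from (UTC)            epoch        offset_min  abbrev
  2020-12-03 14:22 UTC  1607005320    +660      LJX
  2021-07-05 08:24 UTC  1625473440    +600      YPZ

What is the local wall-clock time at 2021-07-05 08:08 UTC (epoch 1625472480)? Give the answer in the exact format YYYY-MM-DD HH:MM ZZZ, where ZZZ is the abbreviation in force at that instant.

Query: 2021-07-05 08:08 UTC
Rule 1/2 (LJX, +11:00): 2020-12-03 14:22 UTC ≤ query < 2021-07-05 08:24 UTC
8·60 + 8 + 660 = 1148 min
1148 = 0·1440 + 1148; 1148 = 19·60 + 8 → 19:08, same day
→ 2021-07-05 19:08 LJX

2021-07-05 19:08 LJX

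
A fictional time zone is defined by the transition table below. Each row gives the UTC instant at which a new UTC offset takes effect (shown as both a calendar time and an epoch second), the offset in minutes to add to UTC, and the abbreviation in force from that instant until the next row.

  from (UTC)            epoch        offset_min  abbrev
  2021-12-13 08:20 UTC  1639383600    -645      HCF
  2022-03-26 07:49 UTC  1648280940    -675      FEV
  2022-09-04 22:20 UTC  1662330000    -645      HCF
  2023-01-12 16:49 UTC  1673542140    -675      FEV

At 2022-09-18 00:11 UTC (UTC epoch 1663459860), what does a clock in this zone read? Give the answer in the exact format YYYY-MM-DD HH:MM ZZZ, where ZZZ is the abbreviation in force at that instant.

Query: 2022-09-18 00:11 UTC
Rule 3/4 (HCF, -10:45): 2022-09-04 22:20 UTC ≤ query < 2023-01-12 16:49 UTC
0·60 + 11 - 645 = -634 min
-634 = -1·1440 + 806; 806 = 13·60 + 26 → 13:26, 2022-09-18 - 1 day = 2022-09-17
→ 2022-09-17 13:26 HCF

2022-09-17 13:26 HCF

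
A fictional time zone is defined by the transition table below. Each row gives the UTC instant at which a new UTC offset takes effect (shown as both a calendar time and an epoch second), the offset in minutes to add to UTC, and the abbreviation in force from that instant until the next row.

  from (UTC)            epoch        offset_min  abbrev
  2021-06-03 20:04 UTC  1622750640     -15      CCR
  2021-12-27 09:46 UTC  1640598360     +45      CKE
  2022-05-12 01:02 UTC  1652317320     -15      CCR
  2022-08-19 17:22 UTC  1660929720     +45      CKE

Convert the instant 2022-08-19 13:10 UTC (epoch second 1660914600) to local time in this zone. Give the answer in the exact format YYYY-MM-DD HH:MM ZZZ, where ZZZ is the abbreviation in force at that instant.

2022-08-19 12:55 CCR

Query: 2022-08-19 13:10 UTC
Rule 3/4 (CCR, -00:15): 2022-05-12 01:02 UTC ≤ query < 2022-08-19 17:22 UTC
13·60 + 10 - 15 = 775 min
775 = 0·1440 + 775; 775 = 12·60 + 55 → 12:55, same day
→ 2022-08-19 12:55 CCR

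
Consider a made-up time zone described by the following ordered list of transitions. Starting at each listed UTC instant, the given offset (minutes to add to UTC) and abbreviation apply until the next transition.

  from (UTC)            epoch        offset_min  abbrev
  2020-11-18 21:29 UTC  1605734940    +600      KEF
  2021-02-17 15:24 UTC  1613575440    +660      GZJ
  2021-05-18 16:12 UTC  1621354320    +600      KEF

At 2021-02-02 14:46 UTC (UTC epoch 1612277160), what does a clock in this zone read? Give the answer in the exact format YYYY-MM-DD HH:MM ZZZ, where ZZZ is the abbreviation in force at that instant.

Query: 2021-02-02 14:46 UTC
Rule 1/3 (KEF, +10:00): 2020-11-18 21:29 UTC ≤ query < 2021-02-17 15:24 UTC
14·60 + 46 + 600 = 1486 min
1486 = 1·1440 + 46; 46 = 0·60 + 46 → 00:46, 2021-02-02 + 1 day = 2021-02-03
→ 2021-02-03 00:46 KEF

2021-02-03 00:46 KEF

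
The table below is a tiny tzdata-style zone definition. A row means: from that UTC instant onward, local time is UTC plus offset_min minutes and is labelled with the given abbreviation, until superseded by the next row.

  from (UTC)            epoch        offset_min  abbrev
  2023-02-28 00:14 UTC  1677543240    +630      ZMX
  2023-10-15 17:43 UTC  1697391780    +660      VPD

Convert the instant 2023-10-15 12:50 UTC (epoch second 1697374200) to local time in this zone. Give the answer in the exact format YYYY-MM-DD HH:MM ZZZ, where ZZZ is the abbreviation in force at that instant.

2023-10-15 23:20 ZMX

Query: 2023-10-15 12:50 UTC
Rule 1/2 (ZMX, +10:30): 2023-02-28 00:14 UTC ≤ query < 2023-10-15 17:43 UTC
12·60 + 50 + 630 = 1400 min
1400 = 0·1440 + 1400; 1400 = 23·60 + 20 → 23:20, same day
→ 2023-10-15 23:20 ZMX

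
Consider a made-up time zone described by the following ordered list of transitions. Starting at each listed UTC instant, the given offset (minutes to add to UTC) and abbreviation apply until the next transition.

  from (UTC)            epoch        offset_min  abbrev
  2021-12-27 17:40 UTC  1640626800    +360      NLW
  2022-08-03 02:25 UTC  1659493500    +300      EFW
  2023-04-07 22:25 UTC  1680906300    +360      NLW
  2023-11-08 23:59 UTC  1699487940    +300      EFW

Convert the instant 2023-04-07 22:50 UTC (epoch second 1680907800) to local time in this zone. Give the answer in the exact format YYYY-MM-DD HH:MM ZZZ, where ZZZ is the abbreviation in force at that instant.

2023-04-08 04:50 NLW

Query: 2023-04-07 22:50 UTC
Rule 3/4 (NLW, +06:00): 2023-04-07 22:25 UTC ≤ query < 2023-11-08 23:59 UTC
22·60 + 50 + 360 = 1730 min
1730 = 1·1440 + 290; 290 = 4·60 + 50 → 04:50, 2023-04-07 + 1 day = 2023-04-08
→ 2023-04-08 04:50 NLW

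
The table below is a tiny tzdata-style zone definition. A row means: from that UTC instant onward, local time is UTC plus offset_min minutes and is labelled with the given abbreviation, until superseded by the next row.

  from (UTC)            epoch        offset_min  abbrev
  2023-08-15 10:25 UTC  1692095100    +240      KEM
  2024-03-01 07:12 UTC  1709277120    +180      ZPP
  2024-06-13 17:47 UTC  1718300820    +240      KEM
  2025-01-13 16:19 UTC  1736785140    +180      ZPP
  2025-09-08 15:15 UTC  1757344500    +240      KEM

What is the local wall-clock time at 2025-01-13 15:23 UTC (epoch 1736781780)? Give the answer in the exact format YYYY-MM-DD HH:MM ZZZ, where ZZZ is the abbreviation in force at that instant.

2025-01-13 19:23 KEM

Query: 2025-01-13 15:23 UTC
Rule 3/5 (KEM, +04:00): 2024-06-13 17:47 UTC ≤ query < 2025-01-13 16:19 UTC
15·60 + 23 + 240 = 1163 min
1163 = 0·1440 + 1163; 1163 = 19·60 + 23 → 19:23, same day
→ 2025-01-13 19:23 KEM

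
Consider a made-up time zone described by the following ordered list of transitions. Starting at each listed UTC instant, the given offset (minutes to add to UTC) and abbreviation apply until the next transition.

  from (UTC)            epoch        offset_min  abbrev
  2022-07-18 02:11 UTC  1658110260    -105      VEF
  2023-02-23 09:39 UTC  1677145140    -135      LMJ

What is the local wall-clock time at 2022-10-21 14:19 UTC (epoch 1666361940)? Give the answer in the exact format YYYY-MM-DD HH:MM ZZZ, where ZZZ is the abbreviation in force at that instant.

Query: 2022-10-21 14:19 UTC
Rule 1/2 (VEF, -01:45): 2022-07-18 02:11 UTC ≤ query < 2023-02-23 09:39 UTC
14·60 + 19 - 105 = 754 min
754 = 0·1440 + 754; 754 = 12·60 + 34 → 12:34, same day
→ 2022-10-21 12:34 VEF

2022-10-21 12:34 VEF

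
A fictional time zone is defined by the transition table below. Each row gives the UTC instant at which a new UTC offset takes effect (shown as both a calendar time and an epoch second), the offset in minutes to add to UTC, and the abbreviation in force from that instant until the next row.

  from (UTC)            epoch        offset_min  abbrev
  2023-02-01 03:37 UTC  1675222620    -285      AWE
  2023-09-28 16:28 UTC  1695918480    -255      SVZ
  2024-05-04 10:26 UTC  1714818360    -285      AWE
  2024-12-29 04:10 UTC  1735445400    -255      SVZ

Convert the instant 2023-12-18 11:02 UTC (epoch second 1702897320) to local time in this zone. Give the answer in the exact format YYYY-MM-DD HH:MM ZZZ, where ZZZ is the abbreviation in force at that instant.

2023-12-18 06:47 SVZ

Query: 2023-12-18 11:02 UTC
Rule 2/4 (SVZ, -04:15): 2023-09-28 16:28 UTC ≤ query < 2024-05-04 10:26 UTC
11·60 + 2 - 255 = 407 min
407 = 0·1440 + 407; 407 = 6·60 + 47 → 06:47, same day
→ 2023-12-18 06:47 SVZ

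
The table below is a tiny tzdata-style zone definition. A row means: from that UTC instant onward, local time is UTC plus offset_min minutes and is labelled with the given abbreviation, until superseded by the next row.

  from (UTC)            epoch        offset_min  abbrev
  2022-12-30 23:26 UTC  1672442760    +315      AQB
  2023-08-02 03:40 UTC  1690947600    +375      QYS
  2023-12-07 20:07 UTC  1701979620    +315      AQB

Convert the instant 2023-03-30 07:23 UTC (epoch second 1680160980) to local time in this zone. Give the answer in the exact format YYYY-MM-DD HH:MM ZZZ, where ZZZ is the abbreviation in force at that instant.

2023-03-30 12:38 AQB

Query: 2023-03-30 07:23 UTC
Rule 1/3 (AQB, +05:15): 2022-12-30 23:26 UTC ≤ query < 2023-08-02 03:40 UTC
7·60 + 23 + 315 = 758 min
758 = 0·1440 + 758; 758 = 12·60 + 38 → 12:38, same day
→ 2023-03-30 12:38 AQB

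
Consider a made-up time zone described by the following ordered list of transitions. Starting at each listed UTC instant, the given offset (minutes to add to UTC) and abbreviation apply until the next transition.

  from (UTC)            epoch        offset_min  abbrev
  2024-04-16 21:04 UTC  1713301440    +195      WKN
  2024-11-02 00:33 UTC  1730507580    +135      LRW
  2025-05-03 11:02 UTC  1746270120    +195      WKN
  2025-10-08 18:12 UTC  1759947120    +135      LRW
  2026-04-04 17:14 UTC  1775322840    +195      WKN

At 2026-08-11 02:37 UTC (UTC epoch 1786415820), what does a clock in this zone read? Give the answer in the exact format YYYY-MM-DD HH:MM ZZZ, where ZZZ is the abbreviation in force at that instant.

Query: 2026-08-11 02:37 UTC
Rule 5/5 (WKN, +03:15): 2026-04-04 17:14 UTC ≤ query < +∞
2·60 + 37 + 195 = 352 min
352 = 0·1440 + 352; 352 = 5·60 + 52 → 05:52, same day
→ 2026-08-11 05:52 WKN

2026-08-11 05:52 WKN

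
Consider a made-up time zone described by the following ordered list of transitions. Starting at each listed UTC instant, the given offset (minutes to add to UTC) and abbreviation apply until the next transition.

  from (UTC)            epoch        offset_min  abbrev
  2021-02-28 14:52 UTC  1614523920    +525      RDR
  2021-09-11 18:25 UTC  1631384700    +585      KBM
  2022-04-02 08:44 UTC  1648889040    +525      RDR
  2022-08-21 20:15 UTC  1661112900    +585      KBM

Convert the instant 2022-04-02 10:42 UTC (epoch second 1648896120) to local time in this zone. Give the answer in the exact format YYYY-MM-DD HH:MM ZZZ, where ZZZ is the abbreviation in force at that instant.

Query: 2022-04-02 10:42 UTC
Rule 3/4 (RDR, +08:45): 2022-04-02 08:44 UTC ≤ query < 2022-08-21 20:15 UTC
10·60 + 42 + 525 = 1167 min
1167 = 0·1440 + 1167; 1167 = 19·60 + 27 → 19:27, same day
→ 2022-04-02 19:27 RDR

2022-04-02 19:27 RDR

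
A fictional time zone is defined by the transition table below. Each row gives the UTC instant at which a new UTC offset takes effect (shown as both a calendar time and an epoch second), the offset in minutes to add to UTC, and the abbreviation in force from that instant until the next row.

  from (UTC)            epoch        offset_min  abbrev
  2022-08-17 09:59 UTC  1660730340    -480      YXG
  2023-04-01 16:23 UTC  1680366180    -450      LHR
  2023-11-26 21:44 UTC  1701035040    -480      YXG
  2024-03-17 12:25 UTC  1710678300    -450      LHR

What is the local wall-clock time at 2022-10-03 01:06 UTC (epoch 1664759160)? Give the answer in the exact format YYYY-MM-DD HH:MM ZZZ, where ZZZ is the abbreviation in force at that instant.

Query: 2022-10-03 01:06 UTC
Rule 1/4 (YXG, -08:00): 2022-08-17 09:59 UTC ≤ query < 2023-04-01 16:23 UTC
1·60 + 6 - 480 = -414 min
-414 = -1·1440 + 1026; 1026 = 17·60 + 6 → 17:06, 2022-10-03 - 1 day = 2022-10-02
→ 2022-10-02 17:06 YXG

2022-10-02 17:06 YXG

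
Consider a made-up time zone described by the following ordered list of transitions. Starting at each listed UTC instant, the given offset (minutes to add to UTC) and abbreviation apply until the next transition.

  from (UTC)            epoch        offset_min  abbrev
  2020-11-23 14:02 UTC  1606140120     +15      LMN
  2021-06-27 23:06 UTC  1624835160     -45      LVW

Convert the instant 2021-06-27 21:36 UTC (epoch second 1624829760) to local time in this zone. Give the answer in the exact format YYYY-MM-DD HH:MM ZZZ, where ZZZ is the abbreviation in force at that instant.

2021-06-27 21:51 LMN

Query: 2021-06-27 21:36 UTC
Rule 1/2 (LMN, +00:15): 2020-11-23 14:02 UTC ≤ query < 2021-06-27 23:06 UTC
21·60 + 36 + 15 = 1311 min
1311 = 0·1440 + 1311; 1311 = 21·60 + 51 → 21:51, same day
→ 2021-06-27 21:51 LMN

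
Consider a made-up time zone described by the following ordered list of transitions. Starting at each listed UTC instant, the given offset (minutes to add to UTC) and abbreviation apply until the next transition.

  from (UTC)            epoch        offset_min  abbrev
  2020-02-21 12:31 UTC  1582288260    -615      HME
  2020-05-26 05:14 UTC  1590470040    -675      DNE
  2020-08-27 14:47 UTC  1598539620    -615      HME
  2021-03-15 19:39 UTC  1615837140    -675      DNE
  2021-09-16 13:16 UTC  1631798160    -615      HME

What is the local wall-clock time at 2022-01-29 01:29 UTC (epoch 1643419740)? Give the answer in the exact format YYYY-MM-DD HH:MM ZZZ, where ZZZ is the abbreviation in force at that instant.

Query: 2022-01-29 01:29 UTC
Rule 5/5 (HME, -10:15): 2021-09-16 13:16 UTC ≤ query < +∞
1·60 + 29 - 615 = -526 min
-526 = -1·1440 + 914; 914 = 15·60 + 14 → 15:14, 2022-01-29 - 1 day = 2022-01-28
→ 2022-01-28 15:14 HME

2022-01-28 15:14 HME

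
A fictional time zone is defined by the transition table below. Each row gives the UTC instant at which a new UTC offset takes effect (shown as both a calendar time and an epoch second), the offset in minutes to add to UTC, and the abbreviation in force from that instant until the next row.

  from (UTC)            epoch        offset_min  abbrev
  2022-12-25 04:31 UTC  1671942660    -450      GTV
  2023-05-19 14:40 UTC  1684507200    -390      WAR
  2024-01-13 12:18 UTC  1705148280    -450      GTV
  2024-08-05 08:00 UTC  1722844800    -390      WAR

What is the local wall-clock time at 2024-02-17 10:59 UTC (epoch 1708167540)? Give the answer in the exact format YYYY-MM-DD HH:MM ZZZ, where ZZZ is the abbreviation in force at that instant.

Query: 2024-02-17 10:59 UTC
Rule 3/4 (GTV, -07:30): 2024-01-13 12:18 UTC ≤ query < 2024-08-05 08:00 UTC
10·60 + 59 - 450 = 209 min
209 = 0·1440 + 209; 209 = 3·60 + 29 → 03:29, same day
→ 2024-02-17 03:29 GTV

2024-02-17 03:29 GTV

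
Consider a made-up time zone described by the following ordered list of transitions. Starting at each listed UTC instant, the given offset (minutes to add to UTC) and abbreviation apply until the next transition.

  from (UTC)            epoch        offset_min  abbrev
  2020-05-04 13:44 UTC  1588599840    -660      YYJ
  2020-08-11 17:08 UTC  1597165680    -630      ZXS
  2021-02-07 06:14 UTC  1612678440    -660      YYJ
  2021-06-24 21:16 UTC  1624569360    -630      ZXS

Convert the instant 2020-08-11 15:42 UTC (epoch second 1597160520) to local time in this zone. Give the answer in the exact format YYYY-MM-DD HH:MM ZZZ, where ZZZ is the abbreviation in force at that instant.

2020-08-11 04:42 YYJ

Query: 2020-08-11 15:42 UTC
Rule 1/4 (YYJ, -11:00): 2020-05-04 13:44 UTC ≤ query < 2020-08-11 17:08 UTC
15·60 + 42 - 660 = 282 min
282 = 0·1440 + 282; 282 = 4·60 + 42 → 04:42, same day
→ 2020-08-11 04:42 YYJ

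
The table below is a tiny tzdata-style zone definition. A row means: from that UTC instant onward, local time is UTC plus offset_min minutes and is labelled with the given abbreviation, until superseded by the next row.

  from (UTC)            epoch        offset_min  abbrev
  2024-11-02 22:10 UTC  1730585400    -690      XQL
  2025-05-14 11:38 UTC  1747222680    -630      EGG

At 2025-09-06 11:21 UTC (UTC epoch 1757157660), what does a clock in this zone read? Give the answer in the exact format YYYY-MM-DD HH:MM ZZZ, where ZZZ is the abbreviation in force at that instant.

2025-09-06 00:51 EGG

Query: 2025-09-06 11:21 UTC
Rule 2/2 (EGG, -10:30): 2025-05-14 11:38 UTC ≤ query < +∞
11·60 + 21 - 630 = 51 min
51 = 0·1440 + 51; 51 = 0·60 + 51 → 00:51, same day
→ 2025-09-06 00:51 EGG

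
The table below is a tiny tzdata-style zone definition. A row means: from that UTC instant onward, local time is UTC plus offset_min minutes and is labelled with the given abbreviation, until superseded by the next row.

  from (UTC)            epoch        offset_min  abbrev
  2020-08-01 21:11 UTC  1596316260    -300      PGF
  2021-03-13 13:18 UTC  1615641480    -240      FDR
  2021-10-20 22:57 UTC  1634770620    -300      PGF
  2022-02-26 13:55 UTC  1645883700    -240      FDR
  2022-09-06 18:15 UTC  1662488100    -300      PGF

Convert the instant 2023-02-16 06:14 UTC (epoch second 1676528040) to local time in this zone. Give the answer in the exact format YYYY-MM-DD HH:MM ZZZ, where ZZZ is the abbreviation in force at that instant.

Query: 2023-02-16 06:14 UTC
Rule 5/5 (PGF, -05:00): 2022-09-06 18:15 UTC ≤ query < +∞
6·60 + 14 - 300 = 74 min
74 = 0·1440 + 74; 74 = 1·60 + 14 → 01:14, same day
→ 2023-02-16 01:14 PGF

2023-02-16 01:14 PGF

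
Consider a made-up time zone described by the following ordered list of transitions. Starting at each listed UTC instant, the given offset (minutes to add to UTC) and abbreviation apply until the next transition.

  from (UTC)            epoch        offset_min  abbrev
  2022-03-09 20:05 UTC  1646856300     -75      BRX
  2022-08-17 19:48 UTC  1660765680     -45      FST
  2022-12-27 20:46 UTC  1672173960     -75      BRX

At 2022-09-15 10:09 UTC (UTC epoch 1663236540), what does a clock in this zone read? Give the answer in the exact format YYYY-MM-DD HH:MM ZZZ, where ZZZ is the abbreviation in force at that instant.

Query: 2022-09-15 10:09 UTC
Rule 2/3 (FST, -00:45): 2022-08-17 19:48 UTC ≤ query < 2022-12-27 20:46 UTC
10·60 + 9 - 45 = 564 min
564 = 0·1440 + 564; 564 = 9·60 + 24 → 09:24, same day
→ 2022-09-15 09:24 FST

2022-09-15 09:24 FST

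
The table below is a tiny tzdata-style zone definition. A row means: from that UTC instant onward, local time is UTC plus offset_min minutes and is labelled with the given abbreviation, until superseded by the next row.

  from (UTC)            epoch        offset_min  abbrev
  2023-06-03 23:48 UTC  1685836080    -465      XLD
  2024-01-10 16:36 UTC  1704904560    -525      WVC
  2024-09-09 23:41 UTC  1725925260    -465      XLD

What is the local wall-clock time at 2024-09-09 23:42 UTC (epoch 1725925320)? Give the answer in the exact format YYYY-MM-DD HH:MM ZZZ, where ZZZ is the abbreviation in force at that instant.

2024-09-09 15:57 XLD

Query: 2024-09-09 23:42 UTC
Rule 3/3 (XLD, -07:45): 2024-09-09 23:41 UTC ≤ query < +∞
23·60 + 42 - 465 = 957 min
957 = 0·1440 + 957; 957 = 15·60 + 57 → 15:57, same day
→ 2024-09-09 15:57 XLD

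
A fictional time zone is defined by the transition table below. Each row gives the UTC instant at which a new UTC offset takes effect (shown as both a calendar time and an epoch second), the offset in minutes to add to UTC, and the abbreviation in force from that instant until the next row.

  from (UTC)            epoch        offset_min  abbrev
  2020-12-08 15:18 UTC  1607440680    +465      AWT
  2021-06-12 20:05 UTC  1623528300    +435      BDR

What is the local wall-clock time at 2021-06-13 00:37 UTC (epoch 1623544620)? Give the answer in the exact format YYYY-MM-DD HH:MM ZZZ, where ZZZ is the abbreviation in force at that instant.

2021-06-13 07:52 BDR

Query: 2021-06-13 00:37 UTC
Rule 2/2 (BDR, +07:15): 2021-06-12 20:05 UTC ≤ query < +∞
0·60 + 37 + 435 = 472 min
472 = 0·1440 + 472; 472 = 7·60 + 52 → 07:52, same day
→ 2021-06-13 07:52 BDR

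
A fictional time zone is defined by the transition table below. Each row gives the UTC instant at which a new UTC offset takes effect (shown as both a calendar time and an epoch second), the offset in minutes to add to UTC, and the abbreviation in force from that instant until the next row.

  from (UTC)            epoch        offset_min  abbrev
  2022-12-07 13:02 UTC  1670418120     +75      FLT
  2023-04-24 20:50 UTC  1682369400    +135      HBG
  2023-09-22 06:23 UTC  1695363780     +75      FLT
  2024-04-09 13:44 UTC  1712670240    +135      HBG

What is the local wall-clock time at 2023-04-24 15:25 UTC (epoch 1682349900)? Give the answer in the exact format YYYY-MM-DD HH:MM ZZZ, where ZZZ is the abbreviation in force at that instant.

2023-04-24 16:40 FLT

Query: 2023-04-24 15:25 UTC
Rule 1/4 (FLT, +01:15): 2022-12-07 13:02 UTC ≤ query < 2023-04-24 20:50 UTC
15·60 + 25 + 75 = 1000 min
1000 = 0·1440 + 1000; 1000 = 16·60 + 40 → 16:40, same day
→ 2023-04-24 16:40 FLT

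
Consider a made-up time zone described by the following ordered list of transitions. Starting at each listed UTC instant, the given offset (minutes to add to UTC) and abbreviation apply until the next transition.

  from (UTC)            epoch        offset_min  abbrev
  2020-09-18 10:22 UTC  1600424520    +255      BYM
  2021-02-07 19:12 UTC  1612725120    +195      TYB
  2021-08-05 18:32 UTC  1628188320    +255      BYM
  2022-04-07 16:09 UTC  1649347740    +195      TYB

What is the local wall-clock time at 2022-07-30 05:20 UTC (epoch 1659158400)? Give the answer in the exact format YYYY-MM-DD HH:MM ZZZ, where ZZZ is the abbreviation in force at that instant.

2022-07-30 08:35 TYB

Query: 2022-07-30 05:20 UTC
Rule 4/4 (TYB, +03:15): 2022-04-07 16:09 UTC ≤ query < +∞
5·60 + 20 + 195 = 515 min
515 = 0·1440 + 515; 515 = 8·60 + 35 → 08:35, same day
→ 2022-07-30 08:35 TYB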